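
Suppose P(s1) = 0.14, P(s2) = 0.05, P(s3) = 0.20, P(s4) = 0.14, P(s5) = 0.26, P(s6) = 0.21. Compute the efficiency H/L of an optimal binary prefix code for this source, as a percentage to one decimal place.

Entropy H = −Σ p log₂ p ≈ 2.4528 bits.
Huffman merges: 1/20+7/50→19/100; 7/50+19/100→33/100; 1/5+21/100→41/100; 13/50+33/100→59/100; 41/100+59/100→1. L = 63/25 ≈ 2.5200.
Efficiency = H/L = 2.4528/2.5200 = 97.3%.

97.3%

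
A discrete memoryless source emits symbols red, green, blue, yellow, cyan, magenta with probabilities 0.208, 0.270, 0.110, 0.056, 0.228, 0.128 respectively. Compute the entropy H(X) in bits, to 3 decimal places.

H = −Σ pᵢ log₂ pᵢ.
−0.208·log₂(0.208) = 0.4712
−0.270·log₂(0.270) = 0.5100
−0.110·log₂(0.110) = 0.3503
−0.056·log₂(0.056) = 0.2329
−0.228·log₂(0.228) = 0.4863
−0.128·log₂(0.128) = 0.3796
Sum ≈ 2.4303 → 2.430 bits.

2.430 bits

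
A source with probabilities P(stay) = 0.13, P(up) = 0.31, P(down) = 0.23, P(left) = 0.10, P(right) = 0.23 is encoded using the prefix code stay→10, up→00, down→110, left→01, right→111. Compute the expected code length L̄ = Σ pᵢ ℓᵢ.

2.46 bits/symbol

L̄ = Σ pᵢ·ℓᵢ = 0.13·2 + 0.31·2 + 0.23·3 + 0.10·2 + 0.23·3 = 2.46 bits/symbol.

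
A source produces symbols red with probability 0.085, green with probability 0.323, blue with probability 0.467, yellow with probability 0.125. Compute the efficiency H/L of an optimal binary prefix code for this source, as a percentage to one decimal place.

98.5%

Entropy H = −Σ p log₂ p ≈ 1.7169 bits.
Huffman merges: 17/200+1/8→21/100; 21/100+323/1000→533/1000; 467/1000+533/1000→1. L = 1743/1000 ≈ 1.7430.
Efficiency = H/L = 1.7169/1.7430 = 98.5%.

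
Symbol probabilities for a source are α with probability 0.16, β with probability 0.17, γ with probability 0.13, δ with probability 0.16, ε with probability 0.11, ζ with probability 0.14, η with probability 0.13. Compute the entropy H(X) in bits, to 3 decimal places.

H = −Σ pᵢ log₂ pᵢ.
−0.16·log₂(0.16) = 0.4230
−0.17·log₂(0.17) = 0.4346
−0.13·log₂(0.13) = 0.3826
−0.16·log₂(0.16) = 0.4230
−0.11·log₂(0.11) = 0.3503
−0.14·log₂(0.14) = 0.3971
−0.13·log₂(0.13) = 0.3826
Sum ≈ 2.7933 → 2.793 bits.

2.793 bits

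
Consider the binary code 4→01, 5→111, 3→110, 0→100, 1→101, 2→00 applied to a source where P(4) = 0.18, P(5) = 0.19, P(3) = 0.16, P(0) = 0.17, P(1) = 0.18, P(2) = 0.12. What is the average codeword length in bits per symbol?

L̄ = Σ pᵢ·ℓᵢ = 0.18·2 + 0.19·3 + 0.16·3 + 0.17·3 + 0.18·3 + 0.12·2 = 2.7 bits/symbol.

2.7 bits/symbol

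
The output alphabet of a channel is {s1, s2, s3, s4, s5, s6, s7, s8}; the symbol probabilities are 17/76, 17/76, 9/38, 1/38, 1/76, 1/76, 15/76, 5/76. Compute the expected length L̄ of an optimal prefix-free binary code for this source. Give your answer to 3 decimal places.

Repeatedly combine the two least-probable nodes; the expected code length is the sum of the merged weights.
merge 1/76 + 1/76 → 1/38
merge 1/38 + 1/38 → 1/19
merge 1/19 + 5/76 → 9/76
merge 9/76 + 15/76 → 6/19
merge 17/76 + 17/76 → 17/38
merge 9/38 + 6/19 → 21/38
merge 17/38 + 21/38 → 1
L = 1/38 + 1/19 + 9/76 + 6/19 + 17/38 + 21/38 + 1 = 191/76 ≈ 2.513 bits/symbol.

2.513 bits/symbol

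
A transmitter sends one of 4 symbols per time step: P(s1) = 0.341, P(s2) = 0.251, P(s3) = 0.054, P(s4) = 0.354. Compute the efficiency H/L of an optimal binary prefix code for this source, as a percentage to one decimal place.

Entropy H = −Σ p log₂ p ≈ 1.7876 bits.
Huffman merges: 27/500+251/1000→61/200; 61/200+341/1000→323/500; 177/500+323/500→1. L = 1951/1000 ≈ 1.9510.
Efficiency = H/L = 1.7876/1.9510 = 91.6%.

91.6%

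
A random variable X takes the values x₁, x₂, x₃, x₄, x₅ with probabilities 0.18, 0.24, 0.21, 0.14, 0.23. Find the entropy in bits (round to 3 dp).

H = −Σ pᵢ log₂ pᵢ.
−0.18·log₂(0.18) = 0.4453
−0.24·log₂(0.24) = 0.4941
−0.21·log₂(0.21) = 0.4728
−0.14·log₂(0.14) = 0.3971
−0.23·log₂(0.23) = 0.4877
Sum ≈ 2.2970 → 2.297 bits.

2.297 bits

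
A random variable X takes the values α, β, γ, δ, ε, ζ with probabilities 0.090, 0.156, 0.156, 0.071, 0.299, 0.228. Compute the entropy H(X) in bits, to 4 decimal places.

H = −Σ pᵢ log₂ pᵢ.
−0.090·log₂(0.090) = 0.3127
−0.156·log₂(0.156) = 0.4181
−0.156·log₂(0.156) = 0.4181
−0.071·log₂(0.071) = 0.2709
−0.299·log₂(0.299) = 0.5208
−0.228·log₂(0.228) = 0.4863
Sum ≈ 2.4270 → 2.4270 bits.

2.4270 bits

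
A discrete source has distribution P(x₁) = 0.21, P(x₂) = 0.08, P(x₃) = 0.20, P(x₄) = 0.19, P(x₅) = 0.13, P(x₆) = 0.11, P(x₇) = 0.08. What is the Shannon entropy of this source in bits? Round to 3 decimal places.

H = −Σ pᵢ log₂ pᵢ.
−0.21·log₂(0.21) = 0.4728
−0.08·log₂(0.08) = 0.2915
−0.20·log₂(0.20) = 0.4644
−0.19·log₂(0.19) = 0.4552
−0.13·log₂(0.13) = 0.3826
−0.11·log₂(0.11) = 0.3503
−0.08·log₂(0.08) = 0.2915
Sum ≈ 2.7084 → 2.708 bits.

2.708 bits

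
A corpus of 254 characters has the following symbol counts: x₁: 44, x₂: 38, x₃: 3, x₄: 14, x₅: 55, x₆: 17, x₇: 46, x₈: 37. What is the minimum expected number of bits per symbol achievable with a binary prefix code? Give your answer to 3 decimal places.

Probabilities are the counts divided by 254.
Repeatedly combine the two least-probable nodes; the expected code length is the sum of the merged weights.
merge 3/254 + 7/127 → 17/254
merge 17/254 + 17/254 → 17/127
merge 17/127 + 37/254 → 71/254
merge 19/127 + 22/127 → 41/127
merge 23/127 + 55/254 → 101/254
merge 71/254 + 41/127 → 153/254
merge 101/254 + 153/254 → 1
L = 17/254 + 17/127 + 71/254 + 41/127 + 101/254 + 153/254 + 1 = 356/127 ≈ 2.803 bits/symbol.

2.803 bits/symbol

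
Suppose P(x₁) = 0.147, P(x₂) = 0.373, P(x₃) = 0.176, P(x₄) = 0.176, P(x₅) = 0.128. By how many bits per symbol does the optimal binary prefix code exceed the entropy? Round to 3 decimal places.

0.055 bits

Entropy H = −Σ p log₂ p ≈ 2.1992 bits.
Huffman merges: 16/125+147/1000→11/40; 22/125+22/125→44/125; 11/40+44/125→627/1000; 373/1000+627/1000→1. L = 1127/500 ≈ 2.2540.
L − H = 2.2540 − 2.1992 = 0.055 bits.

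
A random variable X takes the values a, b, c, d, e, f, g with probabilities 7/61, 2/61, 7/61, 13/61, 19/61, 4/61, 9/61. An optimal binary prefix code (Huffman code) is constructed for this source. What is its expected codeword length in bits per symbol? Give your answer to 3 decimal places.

Repeatedly combine the two least-probable nodes; the expected code length is the sum of the merged weights.
merge 2/61 + 4/61 → 6/61
merge 6/61 + 7/61 → 13/61
merge 7/61 + 9/61 → 16/61
merge 13/61 + 13/61 → 26/61
merge 16/61 + 19/61 → 35/61
merge 26/61 + 35/61 → 1
L = 6/61 + 13/61 + 16/61 + 26/61 + 35/61 + 1 = 157/61 ≈ 2.574 bits/symbol.

2.574 bits/symbol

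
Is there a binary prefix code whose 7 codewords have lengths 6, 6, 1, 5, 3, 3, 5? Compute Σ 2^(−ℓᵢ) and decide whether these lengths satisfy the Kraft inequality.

With common denominator 2^6 = 64: Σ 2^(−ℓᵢ) = 1/64 + 1/64 + 32/64 + 2/64 + 8/64 + 8/64 + 2/64 = 54/64 = 0.84375.
Kraft's inequality requires Σ ≤ 1; here Σ = 0.84375 ≤ 1, so such a prefix code exists.

0.84375; yes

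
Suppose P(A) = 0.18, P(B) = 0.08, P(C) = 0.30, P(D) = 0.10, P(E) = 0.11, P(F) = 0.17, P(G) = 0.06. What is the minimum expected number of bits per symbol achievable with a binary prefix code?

Repeatedly combine the two least-probable nodes; the expected code length is the sum of the merged weights.
merge 3/50 + 2/25 → 7/50
merge 1/10 + 11/100 → 21/100
merge 7/50 + 17/100 → 31/100
merge 9/50 + 21/100 → 39/100
merge 3/10 + 31/100 → 61/100
merge 39/100 + 61/100 → 1
L = 7/50 + 21/100 + 31/100 + 39/100 + 61/100 + 1 = 133/50 = 2.66 bits/symbol.

2.66 bits/symbol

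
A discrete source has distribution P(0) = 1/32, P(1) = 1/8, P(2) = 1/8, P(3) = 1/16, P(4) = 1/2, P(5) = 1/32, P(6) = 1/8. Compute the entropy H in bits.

Each probability is a power of 1/2, so log₂(1/p) is an integer.
H = Σ p·log₂(1/p) = 1/32·5 + 1/8·3 + 1/8·3 + 1/16·4 + 1/2·1 + 1/32·5 + 1/8·3 = 2.1875 bits.

2.1875 bits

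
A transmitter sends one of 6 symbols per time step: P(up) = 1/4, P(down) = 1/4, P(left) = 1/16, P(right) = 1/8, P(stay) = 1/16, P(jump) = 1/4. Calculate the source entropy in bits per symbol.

2.375 bits

Each probability is a power of 1/2, so log₂(1/p) is an integer.
H = Σ p·log₂(1/p) = 1/4·2 + 1/4·2 + 1/16·4 + 1/8·3 + 1/16·4 + 1/4·2 = 2.375 bits.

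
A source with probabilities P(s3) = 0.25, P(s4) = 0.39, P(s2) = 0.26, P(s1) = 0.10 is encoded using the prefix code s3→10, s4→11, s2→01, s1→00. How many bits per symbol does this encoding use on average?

2 bits/symbol

L̄ = Σ pᵢ·ℓᵢ = 0.25·2 + 0.39·2 + 0.26·2 + 0.10·2 = 2 bits/symbol.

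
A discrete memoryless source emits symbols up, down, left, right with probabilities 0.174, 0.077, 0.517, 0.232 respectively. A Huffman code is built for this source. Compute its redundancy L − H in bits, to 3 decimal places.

0.029 bits

Entropy H = −Σ p log₂ p ≈ 1.7049 bits.
Huffman merges: 77/1000+87/500→251/1000; 29/125+251/1000→483/1000; 483/1000+517/1000→1. L = 867/500 ≈ 1.7340.
L − H = 1.7340 − 1.7049 = 0.029 bits.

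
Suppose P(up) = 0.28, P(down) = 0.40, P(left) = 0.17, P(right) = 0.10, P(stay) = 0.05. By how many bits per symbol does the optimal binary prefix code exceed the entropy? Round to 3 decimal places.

0.044 bits

Entropy H = −Σ p log₂ p ≈ 2.0259 bits.
Huffman merges: 1/20+1/10→3/20; 3/20+17/100→8/25; 7/25+8/25→3/5; 2/5+3/5→1. L = 207/100 ≈ 2.0700.
L − H = 2.0700 − 2.0259 = 0.044 bits.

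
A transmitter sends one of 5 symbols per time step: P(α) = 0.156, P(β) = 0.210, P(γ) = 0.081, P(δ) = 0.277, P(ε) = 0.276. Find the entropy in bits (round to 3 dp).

H = −Σ pᵢ log₂ pᵢ.
−0.156·log₂(0.156) = 0.4181
−0.210·log₂(0.210) = 0.4728
−0.081·log₂(0.081) = 0.2937
−0.277·log₂(0.277) = 0.5130
−0.276·log₂(0.276) = 0.5126
Sum ≈ 2.2103 → 2.210 bits.

2.210 bits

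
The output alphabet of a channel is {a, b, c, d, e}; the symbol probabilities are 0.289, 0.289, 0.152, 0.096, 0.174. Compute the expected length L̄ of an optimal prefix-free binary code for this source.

2.248 bits/symbol

Repeatedly combine the two least-probable nodes; the expected code length is the sum of the merged weights.
merge 12/125 + 19/125 → 31/125
merge 87/500 + 31/125 → 211/500
merge 289/1000 + 289/1000 → 289/500
merge 211/500 + 289/500 → 1
L = 31/125 + 211/500 + 289/500 + 1 = 281/125 = 2.248 bits/symbol.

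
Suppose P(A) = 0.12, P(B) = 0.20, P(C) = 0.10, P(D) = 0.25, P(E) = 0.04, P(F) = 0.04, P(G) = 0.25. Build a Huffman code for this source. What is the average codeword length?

Repeatedly combine the two least-probable nodes; the expected code length is the sum of the merged weights.
merge 1/25 + 1/25 → 2/25
merge 2/25 + 1/10 → 9/50
merge 3/25 + 9/50 → 3/10
merge 1/5 + 1/4 → 9/20
merge 1/4 + 3/10 → 11/20
merge 9/20 + 11/20 → 1
L = 2/25 + 9/50 + 3/10 + 9/20 + 11/20 + 1 = 64/25 = 2.56 bits/symbol.

2.56 bits/symbol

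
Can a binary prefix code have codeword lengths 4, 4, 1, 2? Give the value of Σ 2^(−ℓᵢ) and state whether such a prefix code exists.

0.875; yes

With common denominator 2^4 = 16: Σ 2^(−ℓᵢ) = 1/16 + 1/16 + 8/16 + 4/16 = 14/16 = 0.875.
Kraft's inequality requires Σ ≤ 1; here Σ = 0.875 ≤ 1, so such a prefix code exists.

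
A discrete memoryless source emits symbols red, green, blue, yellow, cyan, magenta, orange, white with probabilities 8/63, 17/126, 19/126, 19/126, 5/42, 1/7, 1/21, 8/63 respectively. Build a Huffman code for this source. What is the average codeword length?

3 bits/symbol

Repeatedly combine the two least-probable nodes; the expected code length is the sum of the merged weights.
merge 1/21 + 5/42 → 1/6
merge 8/63 + 8/63 → 16/63
merge 17/126 + 1/7 → 5/18
merge 19/126 + 19/126 → 19/63
merge 1/6 + 16/63 → 53/126
merge 5/18 + 19/63 → 73/126
merge 53/126 + 73/126 → 1
L = 1/6 + 16/63 + 5/18 + 19/63 + 53/126 + 73/126 + 1 = 3 bits/symbol.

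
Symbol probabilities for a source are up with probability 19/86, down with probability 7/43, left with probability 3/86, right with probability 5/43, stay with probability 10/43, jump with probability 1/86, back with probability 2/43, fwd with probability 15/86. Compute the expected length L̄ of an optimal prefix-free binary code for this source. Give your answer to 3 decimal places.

Repeatedly combine the two least-probable nodes; the expected code length is the sum of the merged weights.
merge 1/86 + 3/86 → 2/43
merge 2/43 + 2/43 → 4/43
merge 4/43 + 5/43 → 9/43
merge 7/43 + 15/86 → 29/86
merge 9/43 + 19/86 → 37/86
merge 10/43 + 29/86 → 49/86
merge 37/86 + 49/86 → 1
L = 2/43 + 4/43 + 9/43 + 29/86 + 37/86 + 49/86 + 1 = 231/86 ≈ 2.686 bits/symbol.

2.686 bits/symbol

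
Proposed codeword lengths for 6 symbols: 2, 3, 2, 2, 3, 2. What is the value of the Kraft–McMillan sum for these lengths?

1.25

With common denominator 2^3 = 8: Σ 2^(−ℓᵢ) = 2/8 + 1/8 + 2/8 + 2/8 + 1/8 + 2/8 = 10/8 = 1.25.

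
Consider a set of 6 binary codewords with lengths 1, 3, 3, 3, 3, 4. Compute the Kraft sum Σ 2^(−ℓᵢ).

With common denominator 2^4 = 16: Σ 2^(−ℓᵢ) = 8/16 + 2/16 + 2/16 + 2/16 + 2/16 + 1/16 = 17/16 = 1.0625.

1.0625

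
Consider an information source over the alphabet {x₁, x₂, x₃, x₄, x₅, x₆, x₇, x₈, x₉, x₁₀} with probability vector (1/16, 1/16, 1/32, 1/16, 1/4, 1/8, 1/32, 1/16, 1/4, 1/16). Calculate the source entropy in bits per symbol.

Each probability is a power of 1/2, so log₂(1/p) is an integer.
H = Σ p·log₂(1/p) = 1/16·4 + 1/16·4 + 1/32·5 + 1/16·4 + 1/4·2 + 1/8·3 + 1/32·5 + 1/16·4 + 1/4·2 + 1/16·4 = 2.9375 bits.

2.9375 bits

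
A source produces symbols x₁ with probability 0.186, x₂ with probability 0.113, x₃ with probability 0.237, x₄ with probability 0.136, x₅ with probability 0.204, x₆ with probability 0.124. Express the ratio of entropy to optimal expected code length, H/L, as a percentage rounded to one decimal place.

98.9%

Entropy H = −Σ p log₂ p ≈ 2.5318 bits.
Huffman merges: 113/1000+31/250→237/1000; 17/125+93/500→161/500; 51/250+237/1000→441/1000; 237/1000+161/500→559/1000; 441/1000+559/1000→1. L = 2559/1000 ≈ 2.5590.
Efficiency = H/L = 2.5318/2.5590 = 98.9%.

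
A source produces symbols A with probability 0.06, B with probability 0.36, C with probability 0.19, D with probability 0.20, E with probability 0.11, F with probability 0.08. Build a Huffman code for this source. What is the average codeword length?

2.39 bits/symbol

Repeatedly combine the two least-probable nodes; the expected code length is the sum of the merged weights.
merge 3/50 + 2/25 → 7/50
merge 11/100 + 7/50 → 1/4
merge 19/100 + 1/5 → 39/100
merge 1/4 + 9/25 → 61/100
merge 39/100 + 61/100 → 1
L = 7/50 + 1/4 + 39/100 + 61/100 + 1 = 239/100 = 2.39 bits/symbol.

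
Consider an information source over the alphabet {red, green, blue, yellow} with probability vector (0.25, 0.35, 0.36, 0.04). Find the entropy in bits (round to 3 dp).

1.746 bits

H = −Σ pᵢ log₂ pᵢ.
−0.25·log₂(0.25) = 0.5000
−0.35·log₂(0.35) = 0.5301
−0.36·log₂(0.36) = 0.5306
−0.04·log₂(0.04) = 0.1858
Sum ≈ 1.7465 → 1.746 bits.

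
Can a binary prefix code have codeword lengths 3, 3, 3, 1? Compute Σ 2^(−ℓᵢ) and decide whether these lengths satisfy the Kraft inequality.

0.875; yes

With common denominator 2^3 = 8: Σ 2^(−ℓᵢ) = 1/8 + 1/8 + 1/8 + 4/8 = 7/8 = 0.875.
Kraft's inequality requires Σ ≤ 1; here Σ = 0.875 ≤ 1, so such a prefix code exists.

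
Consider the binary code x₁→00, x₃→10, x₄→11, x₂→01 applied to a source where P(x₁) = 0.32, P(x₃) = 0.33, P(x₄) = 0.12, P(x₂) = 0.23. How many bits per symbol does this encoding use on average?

2 bits/symbol

L̄ = Σ pᵢ·ℓᵢ = 0.32·2 + 0.33·2 + 0.12·2 + 0.23·2 = 2 bits/symbol.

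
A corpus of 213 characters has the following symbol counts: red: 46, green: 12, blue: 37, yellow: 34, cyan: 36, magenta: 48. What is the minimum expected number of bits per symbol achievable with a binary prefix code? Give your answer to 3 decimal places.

Probabilities are the counts divided by 213.
Repeatedly combine the two least-probable nodes; the expected code length is the sum of the merged weights.
merge 4/71 + 34/213 → 46/213
merge 12/71 + 37/213 → 73/213
merge 46/213 + 46/213 → 92/213
merge 16/71 + 73/213 → 121/213
merge 92/213 + 121/213 → 1
L = 46/213 + 73/213 + 92/213 + 121/213 + 1 = 545/213 ≈ 2.559 bits/symbol.

2.559 bits/symbol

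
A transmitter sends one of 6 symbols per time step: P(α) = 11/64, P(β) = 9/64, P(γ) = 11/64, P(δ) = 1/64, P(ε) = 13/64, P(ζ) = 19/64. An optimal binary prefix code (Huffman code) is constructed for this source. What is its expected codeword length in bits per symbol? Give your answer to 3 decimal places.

2.484 bits/symbol

Repeatedly combine the two least-probable nodes; the expected code length is the sum of the merged weights.
merge 1/64 + 9/64 → 5/32
merge 5/32 + 11/64 → 21/64
merge 11/64 + 13/64 → 3/8
merge 19/64 + 21/64 → 5/8
merge 3/8 + 5/8 → 1
L = 5/32 + 21/64 + 3/8 + 5/8 + 1 = 159/64 ≈ 2.484 bits/symbol.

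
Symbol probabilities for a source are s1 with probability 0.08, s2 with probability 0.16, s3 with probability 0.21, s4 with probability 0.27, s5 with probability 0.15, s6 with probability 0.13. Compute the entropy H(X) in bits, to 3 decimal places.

H = −Σ pᵢ log₂ pᵢ.
−0.08·log₂(0.08) = 0.2915
−0.16·log₂(0.16) = 0.4230
−0.21·log₂(0.21) = 0.4728
−0.27·log₂(0.27) = 0.5100
−0.15·log₂(0.15) = 0.4105
−0.13·log₂(0.13) = 0.3826
Sum ≈ 2.4906 → 2.491 bits.

2.491 bits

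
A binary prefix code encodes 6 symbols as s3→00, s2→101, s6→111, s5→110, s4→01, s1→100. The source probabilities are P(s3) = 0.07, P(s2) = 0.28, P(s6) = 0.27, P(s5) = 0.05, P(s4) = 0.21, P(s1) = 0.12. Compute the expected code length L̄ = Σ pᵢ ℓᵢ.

2.72 bits/symbol

L̄ = Σ pᵢ·ℓᵢ = 0.07·2 + 0.28·3 + 0.27·3 + 0.05·3 + 0.21·2 + 0.12·3 = 2.72 bits/symbol.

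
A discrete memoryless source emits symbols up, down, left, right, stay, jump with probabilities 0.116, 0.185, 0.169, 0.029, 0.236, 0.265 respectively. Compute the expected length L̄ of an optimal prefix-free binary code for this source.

2.459 bits/symbol

Repeatedly combine the two least-probable nodes; the expected code length is the sum of the merged weights.
merge 29/1000 + 29/250 → 29/200
merge 29/200 + 169/1000 → 157/500
merge 37/200 + 59/250 → 421/1000
merge 53/200 + 157/500 → 579/1000
merge 421/1000 + 579/1000 → 1
L = 29/200 + 157/500 + 421/1000 + 579/1000 + 1 = 2459/1000 = 2.459 bits/symbol.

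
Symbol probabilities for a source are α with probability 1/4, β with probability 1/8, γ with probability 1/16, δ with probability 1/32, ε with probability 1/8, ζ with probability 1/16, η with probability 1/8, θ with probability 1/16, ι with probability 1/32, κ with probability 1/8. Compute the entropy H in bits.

Each probability is a power of 1/2, so log₂(1/p) is an integer.
H = Σ p·log₂(1/p) = 1/4·2 + 1/8·3 + 1/16·4 + 1/32·5 + 1/8·3 + 1/16·4 + 1/8·3 + 1/16·4 + 1/32·5 + 1/8·3 = 3.0625 bits.

3.0625 bits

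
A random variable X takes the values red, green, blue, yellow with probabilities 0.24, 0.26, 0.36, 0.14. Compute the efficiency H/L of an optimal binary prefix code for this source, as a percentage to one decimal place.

Entropy H = −Σ p log₂ p ≈ 1.9271 bits.
Huffman merges: 7/50+6/25→19/50; 13/50+9/25→31/50; 19/50+31/50→1. L = 2 ≈ 2.0000.
Efficiency = H/L = 1.9271/2.0000 = 96.4%.

96.4%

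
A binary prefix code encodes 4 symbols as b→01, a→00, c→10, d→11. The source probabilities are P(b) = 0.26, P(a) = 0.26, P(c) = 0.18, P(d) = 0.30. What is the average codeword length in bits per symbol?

2 bits/symbol

L̄ = Σ pᵢ·ℓᵢ = 0.26·2 + 0.26·2 + 0.18·2 + 0.30·2 = 2 bits/symbol.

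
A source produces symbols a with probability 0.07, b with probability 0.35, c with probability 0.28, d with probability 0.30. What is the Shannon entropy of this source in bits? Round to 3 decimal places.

1.834 bits

H = −Σ pᵢ log₂ pᵢ.
−0.07·log₂(0.07) = 0.2686
−0.35·log₂(0.35) = 0.5301
−0.28·log₂(0.28) = 0.5142
−0.30·log₂(0.30) = 0.5211
Sum ≈ 1.8340 → 1.834 bits.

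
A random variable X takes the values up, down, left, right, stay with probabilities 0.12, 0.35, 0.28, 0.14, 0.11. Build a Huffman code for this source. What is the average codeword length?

Repeatedly combine the two least-probable nodes; the expected code length is the sum of the merged weights.
merge 11/100 + 3/25 → 23/100
merge 7/50 + 23/100 → 37/100
merge 7/25 + 7/20 → 63/100
merge 37/100 + 63/100 → 1
L = 23/100 + 37/100 + 63/100 + 1 = 223/100 = 2.23 bits/symbol.

2.23 bits/symbol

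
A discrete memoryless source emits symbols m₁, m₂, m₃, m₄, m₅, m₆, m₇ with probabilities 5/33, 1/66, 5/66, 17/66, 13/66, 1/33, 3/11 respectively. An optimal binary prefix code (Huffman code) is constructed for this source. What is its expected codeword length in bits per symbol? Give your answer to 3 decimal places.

2.439 bits/symbol

Repeatedly combine the two least-probable nodes; the expected code length is the sum of the merged weights.
merge 1/66 + 1/33 → 1/22
merge 1/22 + 5/66 → 4/33
merge 4/33 + 5/33 → 3/11
merge 13/66 + 17/66 → 5/11
merge 3/11 + 3/11 → 6/11
merge 5/11 + 6/11 → 1
L = 1/22 + 4/33 + 3/11 + 5/11 + 6/11 + 1 = 161/66 ≈ 2.439 bits/symbol.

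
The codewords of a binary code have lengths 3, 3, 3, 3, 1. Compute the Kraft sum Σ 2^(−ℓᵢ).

1

With common denominator 2^3 = 8: Σ 2^(−ℓᵢ) = 1/8 + 1/8 + 1/8 + 1/8 + 4/8 = 8/8 = 1.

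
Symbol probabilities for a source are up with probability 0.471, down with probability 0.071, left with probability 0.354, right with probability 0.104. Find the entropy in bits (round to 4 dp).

1.6525 bits

H = −Σ pᵢ log₂ pᵢ.
−0.471·log₂(0.471) = 0.5116
−0.071·log₂(0.071) = 0.2709
−0.354·log₂(0.354) = 0.5304
−0.104·log₂(0.104) = 0.3396
Sum ≈ 1.6525 → 1.6525 bits.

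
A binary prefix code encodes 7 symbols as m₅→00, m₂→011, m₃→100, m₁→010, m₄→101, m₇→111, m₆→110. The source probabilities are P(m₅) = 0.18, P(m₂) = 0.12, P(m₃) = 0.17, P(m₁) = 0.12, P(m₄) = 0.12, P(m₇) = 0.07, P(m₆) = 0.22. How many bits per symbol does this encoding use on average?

L̄ = Σ pᵢ·ℓᵢ = 0.18·2 + 0.12·3 + 0.17·3 + 0.12·3 + 0.12·3 + 0.07·3 + 0.22·3 = 2.82 bits/symbol.

2.82 bits/symbol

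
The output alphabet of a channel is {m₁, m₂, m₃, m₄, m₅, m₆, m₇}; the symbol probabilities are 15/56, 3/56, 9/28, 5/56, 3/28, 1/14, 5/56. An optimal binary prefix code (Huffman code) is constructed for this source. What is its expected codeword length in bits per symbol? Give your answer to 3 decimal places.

Repeatedly combine the two least-probable nodes; the expected code length is the sum of the merged weights.
merge 3/56 + 1/14 → 1/8
merge 5/56 + 5/56 → 5/28
merge 3/28 + 1/8 → 13/56
merge 5/28 + 13/56 → 23/56
merge 15/56 + 9/28 → 33/56
merge 23/56 + 33/56 → 1
L = 1/8 + 5/28 + 13/56 + 23/56 + 33/56 + 1 = 71/28 ≈ 2.536 bits/symbol.

2.536 bits/symbol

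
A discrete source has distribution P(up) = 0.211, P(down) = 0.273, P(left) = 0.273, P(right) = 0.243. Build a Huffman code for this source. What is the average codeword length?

Repeatedly combine the two least-probable nodes; the expected code length is the sum of the merged weights.
merge 211/1000 + 243/1000 → 227/500
merge 273/1000 + 273/1000 → 273/500
merge 227/500 + 273/500 → 1
L = 227/500 + 273/500 + 1 = 2 bits/symbol.

2 bits/symbol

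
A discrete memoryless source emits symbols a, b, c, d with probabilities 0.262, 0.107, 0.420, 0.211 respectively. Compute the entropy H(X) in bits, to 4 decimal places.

1.8506 bits

H = −Σ pᵢ log₂ pᵢ.
−0.262·log₂(0.262) = 0.5063
−0.107·log₂(0.107) = 0.3450
−0.420·log₂(0.420) = 0.5256
−0.211·log₂(0.211) = 0.4736
Sum ≈ 1.8506 → 1.8506 bits.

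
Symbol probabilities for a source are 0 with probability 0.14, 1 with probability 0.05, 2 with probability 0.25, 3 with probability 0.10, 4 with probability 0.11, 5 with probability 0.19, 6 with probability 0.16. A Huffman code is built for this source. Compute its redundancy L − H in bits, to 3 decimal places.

Entropy H = −Σ p log₂ p ≈ 2.6739 bits.
Huffman merges: 1/20+1/10→3/20; 11/100+7/50→1/4; 3/20+4/25→31/100; 19/100+1/4→11/25; 1/4+31/100→14/25; 11/25+14/25→1. L = 271/100 ≈ 2.7100.
L − H = 2.7100 − 2.6739 = 0.036 bits.

0.036 bits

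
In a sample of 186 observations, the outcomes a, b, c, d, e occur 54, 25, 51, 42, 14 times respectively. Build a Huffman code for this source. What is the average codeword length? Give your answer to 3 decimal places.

2.210 bits/symbol

Probabilities are the counts divided by 186.
Repeatedly combine the two least-probable nodes; the expected code length is the sum of the merged weights.
merge 7/93 + 25/186 → 13/62
merge 13/62 + 7/31 → 27/62
merge 17/62 + 9/31 → 35/62
merge 27/62 + 35/62 → 1
L = 13/62 + 27/62 + 35/62 + 1 = 137/62 ≈ 2.210 bits/symbol.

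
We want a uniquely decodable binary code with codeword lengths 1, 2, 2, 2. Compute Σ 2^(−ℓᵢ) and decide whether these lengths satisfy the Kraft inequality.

1.25; no

With common denominator 2^2 = 4: Σ 2^(−ℓᵢ) = 2/4 + 1/4 + 1/4 + 1/4 = 5/4 = 1.25.
Kraft's inequality requires Σ ≤ 1; here Σ = 1.25 > 1, so no such prefix code exists.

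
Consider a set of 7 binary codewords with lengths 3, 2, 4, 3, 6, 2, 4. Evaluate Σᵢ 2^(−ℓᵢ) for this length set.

With common denominator 2^6 = 64: Σ 2^(−ℓᵢ) = 8/64 + 16/64 + 4/64 + 8/64 + 1/64 + 16/64 + 4/64 = 57/64 = 0.890625.

0.890625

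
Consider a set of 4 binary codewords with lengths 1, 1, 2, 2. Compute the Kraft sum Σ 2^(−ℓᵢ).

With common denominator 2^2 = 4: Σ 2^(−ℓᵢ) = 2/4 + 2/4 + 1/4 + 1/4 = 6/4 = 1.5.

1.5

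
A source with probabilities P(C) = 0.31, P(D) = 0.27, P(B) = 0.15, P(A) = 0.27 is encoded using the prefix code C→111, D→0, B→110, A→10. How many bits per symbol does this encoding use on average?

L̄ = Σ pᵢ·ℓᵢ = 0.31·3 + 0.27·1 + 0.15·3 + 0.27·2 = 2.19 bits/symbol.

2.19 bits/symbol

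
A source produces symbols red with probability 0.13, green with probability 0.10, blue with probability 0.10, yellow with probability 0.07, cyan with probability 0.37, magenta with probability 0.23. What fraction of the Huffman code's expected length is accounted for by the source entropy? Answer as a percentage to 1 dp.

Entropy H = −Σ p log₂ p ≈ 2.3340 bits.
Huffman merges: 7/100+1/10→17/100; 1/10+13/100→23/100; 17/100+23/100→2/5; 23/100+37/100→3/5; 2/5+3/5→1. L = 12/5 ≈ 2.4000.
Efficiency = H/L = 2.3340/2.4000 = 97.2%.

97.2%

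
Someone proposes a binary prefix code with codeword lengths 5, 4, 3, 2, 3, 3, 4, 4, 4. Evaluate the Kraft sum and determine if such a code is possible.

With common denominator 2^5 = 32: Σ 2^(−ℓᵢ) = 1/32 + 2/32 + 4/32 + 8/32 + 4/32 + 4/32 + 2/32 + 2/32 + 2/32 = 29/32 = 0.90625.
Kraft's inequality requires Σ ≤ 1; here Σ = 0.90625 ≤ 1, so such a prefix code exists.

0.90625; yes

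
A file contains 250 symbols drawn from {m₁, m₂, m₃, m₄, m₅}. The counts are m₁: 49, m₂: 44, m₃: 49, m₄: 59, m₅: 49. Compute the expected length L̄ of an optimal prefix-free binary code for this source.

2.372 bits/symbol

Probabilities are the counts divided by 250.
Repeatedly combine the two least-probable nodes; the expected code length is the sum of the merged weights.
merge 22/125 + 49/250 → 93/250
merge 49/250 + 49/250 → 49/125
merge 59/250 + 93/250 → 76/125
merge 49/125 + 76/125 → 1
L = 93/250 + 49/125 + 76/125 + 1 = 593/250 = 2.372 bits/symbol.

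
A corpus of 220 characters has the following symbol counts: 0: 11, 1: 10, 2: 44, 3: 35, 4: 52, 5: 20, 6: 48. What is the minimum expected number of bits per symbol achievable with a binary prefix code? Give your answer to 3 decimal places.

2.627 bits/symbol

Probabilities are the counts divided by 220.
Repeatedly combine the two least-probable nodes; the expected code length is the sum of the merged weights.
merge 1/22 + 1/20 → 21/220
merge 1/11 + 21/220 → 41/220
merge 7/44 + 41/220 → 19/55
merge 1/5 + 12/55 → 23/55
merge 13/55 + 19/55 → 32/55
merge 23/55 + 32/55 → 1
L = 21/220 + 41/220 + 19/55 + 23/55 + 32/55 + 1 = 289/110 ≈ 2.627 bits/symbol.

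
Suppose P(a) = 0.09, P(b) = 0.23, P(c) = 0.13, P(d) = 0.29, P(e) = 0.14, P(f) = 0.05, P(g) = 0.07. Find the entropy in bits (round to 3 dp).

H = −Σ pᵢ log₂ pᵢ.
−0.09·log₂(0.09) = 0.3127
−0.23·log₂(0.23) = 0.4877
−0.13·log₂(0.13) = 0.3826
−0.29·log₂(0.29) = 0.5179
−0.14·log₂(0.14) = 0.3971
−0.05·log₂(0.05) = 0.2161
−0.07·log₂(0.07) = 0.2686
Sum ≈ 2.5826 → 2.583 bits.

2.583 bits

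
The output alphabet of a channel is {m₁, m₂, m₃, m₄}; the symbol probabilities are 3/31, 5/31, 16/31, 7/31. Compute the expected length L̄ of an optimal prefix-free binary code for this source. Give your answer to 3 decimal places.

1.742 bits/symbol

Repeatedly combine the two least-probable nodes; the expected code length is the sum of the merged weights.
merge 3/31 + 5/31 → 8/31
merge 7/31 + 8/31 → 15/31
merge 15/31 + 16/31 → 1
L = 8/31 + 15/31 + 1 = 54/31 ≈ 1.742 bits/symbol.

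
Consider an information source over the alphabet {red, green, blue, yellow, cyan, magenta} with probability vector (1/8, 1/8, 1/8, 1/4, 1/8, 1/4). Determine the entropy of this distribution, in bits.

2.5 bits

Each probability is a power of 1/2, so log₂(1/p) is an integer.
H = Σ p·log₂(1/p) = 1/8·3 + 1/8·3 + 1/8·3 + 1/4·2 + 1/8·3 + 1/4·2 = 2.5 bits.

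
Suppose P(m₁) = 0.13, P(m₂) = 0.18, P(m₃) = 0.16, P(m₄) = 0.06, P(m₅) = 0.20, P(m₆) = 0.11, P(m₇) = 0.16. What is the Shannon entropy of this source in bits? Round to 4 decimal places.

2.7322 bits

H = −Σ pᵢ log₂ pᵢ.
−0.13·log₂(0.13) = 0.3826
−0.18·log₂(0.18) = 0.4453
−0.16·log₂(0.16) = 0.4230
−0.06·log₂(0.06) = 0.2435
−0.20·log₂(0.20) = 0.4644
−0.11·log₂(0.11) = 0.3503
−0.16·log₂(0.16) = 0.4230
Sum ≈ 2.7322 → 2.7322 bits.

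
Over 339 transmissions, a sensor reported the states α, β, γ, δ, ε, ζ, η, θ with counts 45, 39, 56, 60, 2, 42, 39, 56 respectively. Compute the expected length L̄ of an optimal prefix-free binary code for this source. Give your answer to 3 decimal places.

2.944 bits/symbol

Probabilities are the counts divided by 339.
Repeatedly combine the two least-probable nodes; the expected code length is the sum of the merged weights.
merge 2/339 + 13/113 → 41/339
merge 13/113 + 41/339 → 80/339
merge 14/113 + 15/113 → 29/113
merge 56/339 + 56/339 → 112/339
merge 20/113 + 80/339 → 140/339
merge 29/113 + 112/339 → 199/339
merge 140/339 + 199/339 → 1
L = 41/339 + 80/339 + 29/113 + 112/339 + 140/339 + 199/339 + 1 = 998/339 ≈ 2.944 bits/symbol.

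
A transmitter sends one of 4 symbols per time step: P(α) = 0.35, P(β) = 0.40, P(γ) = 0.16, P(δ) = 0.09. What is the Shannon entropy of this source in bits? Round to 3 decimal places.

1.795 bits

H = −Σ pᵢ log₂ pᵢ.
−0.35·log₂(0.35) = 0.5301
−0.40·log₂(0.40) = 0.5288
−0.16·log₂(0.16) = 0.4230
−0.09·log₂(0.09) = 0.3127
Sum ≈ 1.7945 → 1.795 bits.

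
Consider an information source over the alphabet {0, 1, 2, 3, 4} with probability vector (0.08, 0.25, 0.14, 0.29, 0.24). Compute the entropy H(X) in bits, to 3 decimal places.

H = −Σ pᵢ log₂ pᵢ.
−0.08·log₂(0.08) = 0.2915
−0.25·log₂(0.25) = 0.5000
−0.14·log₂(0.14) = 0.3971
−0.29·log₂(0.29) = 0.5179
−0.24·log₂(0.24) = 0.4941
Sum ≈ 2.2007 → 2.201 bits.

2.201 bits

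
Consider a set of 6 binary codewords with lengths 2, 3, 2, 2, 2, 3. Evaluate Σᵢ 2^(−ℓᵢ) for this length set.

With common denominator 2^3 = 8: Σ 2^(−ℓᵢ) = 2/8 + 1/8 + 2/8 + 2/8 + 2/8 + 1/8 = 10/8 = 1.25.

1.25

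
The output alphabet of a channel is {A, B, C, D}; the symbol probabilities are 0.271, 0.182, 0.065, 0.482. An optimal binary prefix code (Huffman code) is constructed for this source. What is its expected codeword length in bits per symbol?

1.765 bits/symbol

Repeatedly combine the two least-probable nodes; the expected code length is the sum of the merged weights.
merge 13/200 + 91/500 → 247/1000
merge 247/1000 + 271/1000 → 259/500
merge 241/500 + 259/500 → 1
L = 247/1000 + 259/500 + 1 = 353/200 = 1.765 bits/symbol.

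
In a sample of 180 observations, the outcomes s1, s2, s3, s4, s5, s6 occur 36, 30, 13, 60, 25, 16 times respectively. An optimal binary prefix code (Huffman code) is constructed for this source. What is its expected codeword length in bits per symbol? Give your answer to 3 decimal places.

2.461 bits/symbol

Probabilities are the counts divided by 180.
Repeatedly combine the two least-probable nodes; the expected code length is the sum of the merged weights.
merge 13/180 + 4/45 → 29/180
merge 5/36 + 29/180 → 3/10
merge 1/6 + 1/5 → 11/30
merge 3/10 + 1/3 → 19/30
merge 11/30 + 19/30 → 1
L = 29/180 + 3/10 + 11/30 + 19/30 + 1 = 443/180 ≈ 2.461 bits/symbol.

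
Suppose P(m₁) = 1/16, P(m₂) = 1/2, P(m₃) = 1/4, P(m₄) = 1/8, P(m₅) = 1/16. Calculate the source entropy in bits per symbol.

1.875 bits

Each probability is a power of 1/2, so log₂(1/p) is an integer.
H = Σ p·log₂(1/p) = 1/16·4 + 1/2·1 + 1/4·2 + 1/8·3 + 1/16·4 = 1.875 bits.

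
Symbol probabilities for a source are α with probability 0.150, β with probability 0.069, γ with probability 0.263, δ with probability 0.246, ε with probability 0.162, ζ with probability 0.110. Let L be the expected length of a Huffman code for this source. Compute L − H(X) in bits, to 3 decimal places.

0.034 bits

Entropy H = −Σ p log₂ p ≈ 2.4569 bits.
Huffman merges: 69/1000+11/100→179/1000; 3/20+81/500→39/125; 179/1000+123/500→17/40; 263/1000+39/125→23/40; 17/40+23/40→1. L = 2491/1000 ≈ 2.4910.
L − H = 2.4910 − 2.4569 = 0.034 bits.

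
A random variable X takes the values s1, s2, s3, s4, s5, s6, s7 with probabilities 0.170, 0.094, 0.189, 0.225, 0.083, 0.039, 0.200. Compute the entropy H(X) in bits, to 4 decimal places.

2.6387 bits

H = −Σ pᵢ log₂ pᵢ.
−0.170·log₂(0.170) = 0.4346
−0.094·log₂(0.094) = 0.3207
−0.189·log₂(0.189) = 0.4543
−0.225·log₂(0.225) = 0.4842
−0.083·log₂(0.083) = 0.2980
−0.039·log₂(0.039) = 0.1825
−0.200·log₂(0.200) = 0.4644
Sum ≈ 2.6387 → 2.6387 bits.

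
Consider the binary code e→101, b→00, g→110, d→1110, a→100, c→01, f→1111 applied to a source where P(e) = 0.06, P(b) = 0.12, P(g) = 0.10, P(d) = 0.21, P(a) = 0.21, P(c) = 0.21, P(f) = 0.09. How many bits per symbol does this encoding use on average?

L̄ = Σ pᵢ·ℓᵢ = 0.06·3 + 0.12·2 + 0.10·3 + 0.21·4 + 0.21·3 + 0.21·2 + 0.09·4 = 2.97 bits/symbol.

2.97 bits/symbol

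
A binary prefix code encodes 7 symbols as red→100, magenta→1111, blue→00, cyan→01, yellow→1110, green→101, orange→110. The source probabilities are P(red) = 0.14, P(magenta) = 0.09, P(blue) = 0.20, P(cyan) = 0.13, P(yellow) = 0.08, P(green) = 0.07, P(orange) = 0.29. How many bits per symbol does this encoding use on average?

2.84 bits/symbol

L̄ = Σ pᵢ·ℓᵢ = 0.14·3 + 0.09·4 + 0.20·2 + 0.13·2 + 0.08·4 + 0.07·3 + 0.29·3 = 2.84 bits/symbol.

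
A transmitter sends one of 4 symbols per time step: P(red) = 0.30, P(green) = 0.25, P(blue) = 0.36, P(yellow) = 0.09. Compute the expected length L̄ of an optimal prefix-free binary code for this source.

1.98 bits/symbol

Repeatedly combine the two least-probable nodes; the expected code length is the sum of the merged weights.
merge 9/100 + 1/4 → 17/50
merge 3/10 + 17/50 → 16/25
merge 9/25 + 16/25 → 1
L = 17/50 + 16/25 + 1 = 99/50 = 1.98 bits/symbol.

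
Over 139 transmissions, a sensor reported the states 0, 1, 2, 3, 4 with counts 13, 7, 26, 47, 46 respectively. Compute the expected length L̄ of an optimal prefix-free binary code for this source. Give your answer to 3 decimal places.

2.137 bits/symbol

Probabilities are the counts divided by 139.
Repeatedly combine the two least-probable nodes; the expected code length is the sum of the merged weights.
merge 7/139 + 13/139 → 20/139
merge 20/139 + 26/139 → 46/139
merge 46/139 + 46/139 → 92/139
merge 47/139 + 92/139 → 1
L = 20/139 + 46/139 + 92/139 + 1 = 297/139 ≈ 2.137 bits/symbol.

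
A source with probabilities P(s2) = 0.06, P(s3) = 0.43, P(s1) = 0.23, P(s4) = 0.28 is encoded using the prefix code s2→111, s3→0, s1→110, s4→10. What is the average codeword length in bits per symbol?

1.86 bits/symbol

L̄ = Σ pᵢ·ℓᵢ = 0.06·3 + 0.43·1 + 0.23·3 + 0.28·2 = 1.86 bits/symbol.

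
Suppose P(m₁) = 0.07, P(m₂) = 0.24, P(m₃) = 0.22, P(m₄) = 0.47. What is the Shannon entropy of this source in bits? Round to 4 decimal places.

1.7552 bits

H = −Σ pᵢ log₂ pᵢ.
−0.07·log₂(0.07) = 0.2686
−0.24·log₂(0.24) = 0.4941
−0.22·log₂(0.22) = 0.4806
−0.47·log₂(0.47) = 0.5120
Sum ≈ 1.7552 → 1.7552 bits.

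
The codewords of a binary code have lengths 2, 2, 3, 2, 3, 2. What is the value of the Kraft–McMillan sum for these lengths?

1.25

With common denominator 2^3 = 8: Σ 2^(−ℓᵢ) = 2/8 + 2/8 + 1/8 + 2/8 + 1/8 + 2/8 = 10/8 = 1.25.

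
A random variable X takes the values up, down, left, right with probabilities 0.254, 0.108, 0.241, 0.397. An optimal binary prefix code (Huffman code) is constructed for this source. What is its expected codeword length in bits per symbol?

1.952 bits/symbol

Repeatedly combine the two least-probable nodes; the expected code length is the sum of the merged weights.
merge 27/250 + 241/1000 → 349/1000
merge 127/500 + 349/1000 → 603/1000
merge 397/1000 + 603/1000 → 1
L = 349/1000 + 603/1000 + 1 = 244/125 = 1.952 bits/symbol.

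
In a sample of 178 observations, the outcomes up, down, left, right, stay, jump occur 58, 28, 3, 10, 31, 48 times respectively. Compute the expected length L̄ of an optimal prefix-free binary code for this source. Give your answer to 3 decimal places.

Probabilities are the counts divided by 178.
Repeatedly combine the two least-probable nodes; the expected code length is the sum of the merged weights.
merge 3/178 + 5/89 → 13/178
merge 13/178 + 14/89 → 41/178
merge 31/178 + 41/178 → 36/89
merge 24/89 + 29/89 → 53/89
merge 36/89 + 53/89 → 1
L = 13/178 + 41/178 + 36/89 + 53/89 + 1 = 205/89 ≈ 2.303 bits/symbol.

2.303 bits/symbol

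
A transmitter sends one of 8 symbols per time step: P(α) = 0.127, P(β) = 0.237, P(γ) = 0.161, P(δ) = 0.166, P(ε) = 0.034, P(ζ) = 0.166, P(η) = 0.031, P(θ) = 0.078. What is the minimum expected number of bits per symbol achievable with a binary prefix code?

2.805 bits/symbol

Repeatedly combine the two least-probable nodes; the expected code length is the sum of the merged weights.
merge 31/1000 + 17/500 → 13/200
merge 13/200 + 39/500 → 143/1000
merge 127/1000 + 143/1000 → 27/100
merge 161/1000 + 83/500 → 327/1000
merge 83/500 + 237/1000 → 403/1000
merge 27/100 + 327/1000 → 597/1000
merge 403/1000 + 597/1000 → 1
L = 13/200 + 143/1000 + 27/100 + 327/1000 + 403/1000 + 597/1000 + 1 = 561/200 = 2.805 bits/symbol.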